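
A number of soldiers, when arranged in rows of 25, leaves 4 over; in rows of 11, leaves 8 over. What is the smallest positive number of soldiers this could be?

129

x ≡ 8 (mod 11) gives x ∈ {8, 19, 30, 41, 52, 63, 74, 85, …}.
The first of these with x mod 25 = 4 is 129.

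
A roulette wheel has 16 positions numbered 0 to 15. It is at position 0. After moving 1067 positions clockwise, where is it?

11

1067 = 66·16 + 11, so 1067 mod 16 = 11.
(0 + 11) mod 16 = 11.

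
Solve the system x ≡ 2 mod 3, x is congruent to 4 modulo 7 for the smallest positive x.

Since 7·1 ≡ 1 (mod 3), take x = 4 + 7·((2−4)·1 mod 3) = 4 + 7·1 = 11.
Check: 11 mod 3 = 2, 11 mod 7 = 4.

11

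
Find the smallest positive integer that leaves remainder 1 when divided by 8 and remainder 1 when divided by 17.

1

x ≡ 1 (mod 8) gives x ∈ {1}.
The first of these with x mod 17 = 1 is 1.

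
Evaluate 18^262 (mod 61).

Square-and-reduce mod 61: 18^1≡18, 18^2≡19, 18^4≡56, 18^8≡25, 18^16≡15, 18^32≡42, 18^64≡56, 18^128≡25, 18^256≡15.
Since 262 = 2 + 4 + 256 in binary, 18^262 ≡ 19·56·15 ≡ 39 (mod 61).

39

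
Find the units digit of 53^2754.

Last digits of 3^n: 3, 9, 7, 1 (period 4).
2754 mod 4 = 2, so the last digit matches 3^2 = 9.

9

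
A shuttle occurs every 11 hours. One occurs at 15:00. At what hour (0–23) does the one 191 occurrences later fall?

191·11 = 2101.
2101 mod 24 = 13 (since 87·24 = 2088).
(15 + 13) mod 24 = 4.

4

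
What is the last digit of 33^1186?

Powers of 3 mod 10 repeat with period 4: 3, 9, 7, 1.
1186 mod 4 = 2, so the last digit matches 3^2 = 9.

9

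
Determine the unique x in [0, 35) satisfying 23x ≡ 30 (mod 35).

The inverse of 23 mod 35 is 32 (since 23·32 = 736 ≡ 1).
So x ≡ 32·30 = 960 ≡ 15 (mod 35).

15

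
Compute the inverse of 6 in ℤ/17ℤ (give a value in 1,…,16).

6·3 = 18 = 1·17 + 1, so 6⁻¹ ≡ 3 (mod 17).

3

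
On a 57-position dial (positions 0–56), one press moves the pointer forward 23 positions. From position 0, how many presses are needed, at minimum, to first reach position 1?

23·5 = 115 = 2·57 + 1, so 23⁻¹ ≡ 5 (mod 57).

5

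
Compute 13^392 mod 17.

By repeated squaring mod 17: 13^1≡13, 13^2≡16, 13^4≡1, 13^8≡1, 13^16≡1, 13^32≡1, 13^64≡1, 13^128≡1, 13^256≡1.
392 = 8 + 128 + 256, so 13^392 ≡ 1·1·1 ≡ 1 (mod 17).

1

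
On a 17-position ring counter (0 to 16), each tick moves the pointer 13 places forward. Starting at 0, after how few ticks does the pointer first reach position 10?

13⁻¹ ≡ 4 (mod 17) because 13·4 = 52 = 3·17 + 1.
Multiplying both sides by 4: x ≡ 4·10 = 40 ≡ 6 (mod 17).
Check: 13·6 = 78 = 4·17 + 10.

6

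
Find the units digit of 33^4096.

1

Powers of 3 mod 10 repeat with period 4: 3, 9, 7, 1.
4096 leaves remainder 0 on division by 4, so 33^4096 ends in 1.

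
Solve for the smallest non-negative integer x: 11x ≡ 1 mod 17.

14

The inverse of 11 mod 17 is 14 (since 11·14 = 154 ≡ 1).
So x ≡ 14·1 = 14 ≡ 14 (mod 17).
Check: 11·14 = 154 = 9·17 + 1.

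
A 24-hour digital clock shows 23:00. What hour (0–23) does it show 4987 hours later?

18

Dividing 4987 by 24 gives quotient 207 and remainder 19.
(23 + 19) mod 24 = 18.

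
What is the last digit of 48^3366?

Last digits of 8^n: 8, 4, 2, 6 (period 4).
3366 leaves remainder 2 on division by 4, so 48^3366 ends in 4.

4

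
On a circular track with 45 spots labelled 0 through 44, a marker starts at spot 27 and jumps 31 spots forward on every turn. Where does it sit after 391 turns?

391·31 = 12121.
12121 mod 45 = 16 (since 269·45 = 12105).
(27 + 16) mod 45 = 43.

43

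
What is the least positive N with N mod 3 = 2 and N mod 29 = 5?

5

Since 29·2 ≡ 1 (mod 3), take x = 5 + 29·((2−5)·2 mod 3) = 5 + 29·0 = 5.
Check: 5 mod 3 = 2, 5 mod 29 = 5.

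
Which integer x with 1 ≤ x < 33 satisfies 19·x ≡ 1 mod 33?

33 = 1·19 + 14
19 = 1·14 + 5
14 = 2·5 + 4
5 = 1·4 + 1
4 = 4·1 + 0
Back-substituting gives 19·7 ≡ 1 (mod 33).

7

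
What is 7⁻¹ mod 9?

4

9 = 1·7 + 2
7 = 3·2 + 1
2 = 2·1 + 0
Back-substituting gives 7·4 ≡ 1 (mod 9).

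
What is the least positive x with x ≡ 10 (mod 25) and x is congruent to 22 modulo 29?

660

x ≡ 10 (mod 25) gives x ∈ {10, 35, 60, 85, 110, 135, 160, 185, …}.
The first of these with x mod 29 = 22 is 660.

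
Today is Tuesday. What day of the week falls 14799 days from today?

Wednesday

14799 − 2114·7 = 1, so 14799 ≡ 1 (mod 7).
Tuesday + 1 day → Wednesday.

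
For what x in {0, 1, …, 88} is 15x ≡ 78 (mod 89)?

23

15⁻¹ ≡ 6 (mod 89) because 15·6 = 90 = 1·89 + 1.
Multiplying both sides by 6: x ≡ 6·78 = 468 ≡ 23 (mod 89).
Check: 15·23 = 345 = 3·89 + 78.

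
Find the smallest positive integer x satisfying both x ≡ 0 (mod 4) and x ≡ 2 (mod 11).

24

x ≡ 0 (mod 4) gives x ∈ {0, 4, 8, 12, 16, 20, 24}.
The first of these with x mod 11 = 2 is 24.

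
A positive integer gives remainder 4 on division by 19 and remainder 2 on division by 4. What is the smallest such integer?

42

x ≡ 2 (mod 4) gives x ∈ {2, 6, 10, 14, 18, 22, 26, 30, …}.
The first of these with x mod 19 = 4 is 42.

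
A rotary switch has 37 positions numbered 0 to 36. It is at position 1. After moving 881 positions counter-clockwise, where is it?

881 − 23·37 = 30, so 881 ≡ 30 (mod 37).
(1 − 30) mod 37 = 8.

8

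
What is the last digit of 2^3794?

4

Last digits of 2^n: 2, 4, 8, 6 (period 4).
3794 leaves remainder 2 on division by 4, so 2^3794 ends in 4.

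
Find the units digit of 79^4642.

The units digit of 79^n cycles with period 2: 9, 1, …
4642 mod 2 = 0, so the last digit matches 9^2 = 1.

1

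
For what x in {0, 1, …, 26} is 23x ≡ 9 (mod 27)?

18

The inverse of 23 mod 27 is 20 (since 23·20 = 460 ≡ 1).
Multiplying both sides by 20: x ≡ 20·9 = 180 ≡ 18 (mod 27).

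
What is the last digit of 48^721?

8

Powers of 8 mod 10 repeat with period 4: 8, 4, 2, 6.
721 mod 4 = 1, so the last digit matches 8^1 = 8.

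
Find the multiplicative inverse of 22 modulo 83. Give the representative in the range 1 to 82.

83 = 3·22 + 17
22 = 1·17 + 5
17 = 3·5 + 2
5 = 2·2 + 1
2 = 2·1 + 0
Back-substituting gives 22·34 ≡ 1 (mod 83).

34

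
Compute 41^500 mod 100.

Square-and-reduce mod 100: 41^1≡41, 41^2≡81, 41^4≡61, 41^8≡21, 41^16≡41, 41^32≡81, 41^64≡61, 41^128≡21, 41^256≡41.
Since 500 = 4 + 16 + 32 + 64 + 128 + 256 in binary, 41^500 ≡ 61·41·81·61·21·41 ≡ 1 (mod 100).

1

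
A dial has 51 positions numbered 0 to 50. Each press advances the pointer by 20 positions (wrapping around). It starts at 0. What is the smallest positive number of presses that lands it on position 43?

20

The inverse of 20 mod 51 is 23 (since 20·23 = 460 ≡ 1).
Multiplying both sides by 23: x ≡ 23·43 = 989 ≡ 20 (mod 51).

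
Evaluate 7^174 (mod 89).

Square-and-reduce mod 89: 7^1≡7, 7^2≡49, 7^4≡87, 7^8≡4, 7^16≡16, 7^32≡78, 7^64≡32, 7^128≡45.
174 = 2 + 4 + 8 + 32 + 128, so 7^174 ≡ 49·87·4·78·45 ≡ 20 (mod 89).

20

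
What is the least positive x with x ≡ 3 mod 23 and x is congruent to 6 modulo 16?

118

Since 16·13 ≡ 1 (mod 23), take x = 6 + 16·((3−6)·13 mod 23) = 6 + 16·7 = 118.
Check: 118 mod 23 = 3, 118 mod 16 = 6.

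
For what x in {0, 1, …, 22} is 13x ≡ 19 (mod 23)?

13⁻¹ ≡ 16 (mod 23) because 13·16 = 208 = 9·23 + 1.
Multiplying both sides by 16: x ≡ 16·19 = 304 ≡ 5 (mod 23).

5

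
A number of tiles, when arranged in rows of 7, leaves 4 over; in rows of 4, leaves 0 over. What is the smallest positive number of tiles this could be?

4

x ≡ 0 (mod 4) gives x ∈ {0, 4}.
The first of these with x mod 7 = 4 is 4.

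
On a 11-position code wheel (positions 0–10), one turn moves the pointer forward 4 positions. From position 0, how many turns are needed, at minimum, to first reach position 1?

3

4·3 = 12 = 1·11 + 1, so 4⁻¹ ≡ 3 (mod 11).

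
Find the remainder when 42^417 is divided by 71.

69

Square-and-reduce mod 71: 42^1≡42, 42^2≡60, 42^4≡50, 42^8≡15, 42^16≡12, 42^32≡2, 42^64≡4, 42^128≡16, 42^256≡43.
Since 417 = 1 + 32 + 128 + 256 in binary, 42^417 ≡ 42·2·16·43 ≡ 69 (mod 71).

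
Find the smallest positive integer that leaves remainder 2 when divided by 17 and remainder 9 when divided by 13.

Since 13·4 ≡ 1 (mod 17), take x = 9 + 13·((2−9)·4 mod 17) = 9 + 13·6 = 87.
Check: 87 mod 17 = 2, 87 mod 13 = 9.

87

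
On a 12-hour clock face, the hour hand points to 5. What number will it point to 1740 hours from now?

5

1740 − 145·12 = 0, so 1740 ≡ 0 (mod 12).
5 + 0 → 5 on a 12-hour dial.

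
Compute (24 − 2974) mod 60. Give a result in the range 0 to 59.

2974 mod 60 = 34 (since 49·60 = 2940).
(24 − 34) mod 60 = 50.

50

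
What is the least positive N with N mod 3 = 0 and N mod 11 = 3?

Since 11·2 ≡ 1 (mod 3), take x = 3 + 11·((0−3)·2 mod 3) = 3 + 11·0 = 3.
Check: 3 mod 3 = 0, 3 mod 11 = 3.

3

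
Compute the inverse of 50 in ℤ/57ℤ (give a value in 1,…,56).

8

57 = 1·50 + 7
50 = 7·7 + 1
7 = 7·1 + 0
Back-substituting gives 50·8 ≡ 1 (mod 57).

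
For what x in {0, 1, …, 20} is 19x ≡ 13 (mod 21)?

4

19⁻¹ ≡ 10 (mod 21) because 19·10 = 190 = 9·21 + 1.
So x ≡ 10·13 = 130 ≡ 4 (mod 21).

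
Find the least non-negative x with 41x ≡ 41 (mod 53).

The inverse of 41 mod 53 is 22 (since 41·22 = 902 ≡ 1).
Multiplying both sides by 22: x ≡ 22·41 = 902 ≡ 1 (mod 53).
Check: 41·1 = 41 = 0·53 + 41.

1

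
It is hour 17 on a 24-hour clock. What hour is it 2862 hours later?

23

2862 mod 24 = 6 (since 119·24 = 2856).
(17 + 6) mod 24 = 23.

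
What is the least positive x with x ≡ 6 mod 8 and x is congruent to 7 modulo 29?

x ≡ 6 (mod 8) gives x ∈ {6, 14, 22, 30, 38, 46, 54, 62, …}.
The first of these with x mod 29 = 7 is 94.

94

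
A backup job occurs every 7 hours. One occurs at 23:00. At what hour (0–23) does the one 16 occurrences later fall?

15

16·7 = 112.
112 − 4·24 = 16, so 112 ≡ 16 (mod 24).
(23 + 16) mod 24 = 15.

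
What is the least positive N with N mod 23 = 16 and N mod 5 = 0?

85

Since 5·14 ≡ 1 (mod 23), take x = 0 + 5·((16−0)·14 mod 23) = 0 + 5·17 = 85.
Check: 85 mod 23 = 16, 85 mod 5 = 0.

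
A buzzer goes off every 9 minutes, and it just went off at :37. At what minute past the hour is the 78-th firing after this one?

78·9 = 702.
702 − 11·60 = 42, so 702 ≡ 42 (mod 60).
(37 + 42) mod 60 = 19.

19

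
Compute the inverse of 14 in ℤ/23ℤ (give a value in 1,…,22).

14·5 = 70 = 3·23 + 1, so 14⁻¹ ≡ 5 (mod 23).

5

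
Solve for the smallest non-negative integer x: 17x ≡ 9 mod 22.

7

17⁻¹ ≡ 13 (mod 22) because 17·13 = 221 = 10·22 + 1.
Multiplying both sides by 13: x ≡ 13·9 = 117 ≡ 7 (mod 22).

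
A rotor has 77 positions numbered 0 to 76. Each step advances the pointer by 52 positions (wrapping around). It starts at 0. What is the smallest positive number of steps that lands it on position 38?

52⁻¹ ≡ 40 (mod 77) because 52·40 = 2080 = 27·77 + 1.
So x ≡ 40·38 = 1520 ≡ 57 (mod 77).
Check: 52·57 = 2964 = 38·77 + 38.

57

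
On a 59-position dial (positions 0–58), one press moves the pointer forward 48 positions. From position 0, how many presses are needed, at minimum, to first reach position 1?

48·16 = 768 = 13·59 + 1, so 48⁻¹ ≡ 16 (mod 59).

16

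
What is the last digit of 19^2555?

Last digits of 9^n: 9, 1 (period 2).
2555 mod 2 = 1, so the last digit matches 9^1 = 9.

9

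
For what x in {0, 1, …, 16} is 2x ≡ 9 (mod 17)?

13

2⁻¹ ≡ 9 (mod 17) because 2·9 = 18 = 1·17 + 1.
So x ≡ 9·9 = 81 ≡ 13 (mod 17).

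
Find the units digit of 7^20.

Last digits of 7^n: 7, 9, 3, 1 (period 4).
20 leaves remainder 0 on division by 4, so 7^20 ends in 1.

1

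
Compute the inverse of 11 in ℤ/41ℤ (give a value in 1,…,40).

15

41 = 3·11 + 8
11 = 1·8 + 3
8 = 2·3 + 2
3 = 1·2 + 1
2 = 2·1 + 0
Back-substituting gives 11·15 ≡ 1 (mod 41).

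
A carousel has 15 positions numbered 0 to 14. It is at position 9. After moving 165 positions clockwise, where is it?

Dividing 165 by 15 gives quotient 11 and remainder 0.
(9 + 0) mod 15 = 9.

9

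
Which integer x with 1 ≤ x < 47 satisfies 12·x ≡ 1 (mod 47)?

4

12·4 = 48 = 1·47 + 1, so 12⁻¹ ≡ 4 (mod 47).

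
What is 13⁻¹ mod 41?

19

13·19 = 247 = 6·41 + 1, so 13⁻¹ ≡ 19 (mod 41).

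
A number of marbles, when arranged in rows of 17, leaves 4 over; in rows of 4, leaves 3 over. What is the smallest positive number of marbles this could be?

x ≡ 3 (mod 4) gives x ∈ {3, 7, 11, 15, 19, 23, 27, 31, …}.
The first of these with x mod 17 = 4 is 55.

55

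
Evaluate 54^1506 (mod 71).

Square-and-reduce mod 71: 54^1≡54, 54^2≡5, 54^4≡25, 54^8≡57, 54^16≡54, 54^32≡5, 54^64≡25, 54^128≡57, 54^256≡54, 54^512≡5, 54^1024≡25.
1506 = 2 + 32 + 64 + 128 + 256 + 1024, so 54^1506 ≡ 5·5·25·57·54·25 ≡ 54 (mod 71).

54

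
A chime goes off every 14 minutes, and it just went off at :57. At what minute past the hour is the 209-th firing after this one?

43

209·14 = 2926.
2926 − 48·60 = 46, so 2926 ≡ 46 (mod 60).
(57 + 46) mod 60 = 43.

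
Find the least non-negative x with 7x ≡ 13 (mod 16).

11

7⁻¹ ≡ 7 (mod 16) because 7·7 = 49 = 3·16 + 1.
So x ≡ 7·13 = 91 ≡ 11 (mod 16).
Check: 7·11 = 77 = 4·16 + 13.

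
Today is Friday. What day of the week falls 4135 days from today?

Dividing 4135 by 7 gives quotient 590 and remainder 5.
Friday + 5 days → Wednesday.

Wednesday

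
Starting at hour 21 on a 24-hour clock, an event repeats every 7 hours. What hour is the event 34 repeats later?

34·7 = 238.
238 mod 24 = 22 (since 9·24 = 216).
(21 + 22) mod 24 = 19.

19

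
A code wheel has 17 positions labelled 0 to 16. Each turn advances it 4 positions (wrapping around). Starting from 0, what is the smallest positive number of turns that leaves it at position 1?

13

17 = 4·4 + 1
4 = 4·1 + 0
Back-substituting gives 4·13 ≡ 1 (mod 17).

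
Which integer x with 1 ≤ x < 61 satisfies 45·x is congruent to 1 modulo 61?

61 = 1·45 + 16
45 = 2·16 + 13
16 = 1·13 + 3
13 = 4·3 + 1
3 = 3·1 + 0
Back-substituting gives 45·19 ≡ 1 (mod 61).

19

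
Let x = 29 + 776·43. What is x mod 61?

30

776·43 = 33368.
33368 = 547·61 + 1, so 33368 mod 61 = 1.
(29 + 1) mod 61 = 30.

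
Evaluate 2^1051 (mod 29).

Successive squares of 2 mod 29: 2^1≡2, 2^2≡4, 2^4≡16, 2^8≡24, 2^16≡25, 2^32≡16, 2^64≡24, 2^128≡25, 2^256≡16, 2^512≡24, 2^1024≡25.
Since 1051 = 1 + 2 + 8 + 16 + 1024 in binary, 2^1051 ≡ 2·4·24·25·25 ≡ 27 (mod 29).

27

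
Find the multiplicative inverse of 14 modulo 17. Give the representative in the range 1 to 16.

11

14·11 = 154 = 9·17 + 1, so 14⁻¹ ≡ 11 (mod 17).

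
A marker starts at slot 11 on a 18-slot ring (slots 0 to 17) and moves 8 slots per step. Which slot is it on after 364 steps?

7

364·8 = 2912.
Dividing 2912 by 18 gives quotient 161 and remainder 14.
(11 + 14) mod 18 = 7.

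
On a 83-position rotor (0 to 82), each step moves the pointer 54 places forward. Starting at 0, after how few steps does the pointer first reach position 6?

54⁻¹ ≡ 20 (mod 83) because 54·20 = 1080 = 13·83 + 1.
Multiplying both sides by 20: x ≡ 20·6 = 120 ≡ 37 (mod 83).

37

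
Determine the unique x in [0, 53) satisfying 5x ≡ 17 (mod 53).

The inverse of 5 mod 53 is 32 (since 5·32 = 160 ≡ 1).
So x ≡ 32·17 = 544 ≡ 14 (mod 53).

14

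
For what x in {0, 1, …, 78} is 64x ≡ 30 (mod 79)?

77

64⁻¹ ≡ 21 (mod 79) because 64·21 = 1344 = 17·79 + 1.
So x ≡ 21·30 = 630 ≡ 77 (mod 79).
Check: 64·77 = 4928 = 62·79 + 30.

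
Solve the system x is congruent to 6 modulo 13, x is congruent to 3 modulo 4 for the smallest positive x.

19

x ≡ 3 (mod 4) gives x ∈ {3, 7, 11, 15, 19}.
The first of these with x mod 13 = 6 is 19.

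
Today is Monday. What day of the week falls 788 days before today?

Thursday

788 mod 7 = 4 (since 112·7 = 784).
Monday − 4 days → Thursday.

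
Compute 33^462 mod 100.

Successive squares of 33 mod 100: 33^1≡33, 33^2≡89, 33^4≡21, 33^8≡41, 33^16≡81, 33^32≡61, 33^64≡21, 33^128≡41, 33^256≡81.
462 = 2 + 4 + 8 + 64 + 128 + 256, so 33^462 ≡ 89·21·41·21·41·81 ≡ 89 (mod 100).

89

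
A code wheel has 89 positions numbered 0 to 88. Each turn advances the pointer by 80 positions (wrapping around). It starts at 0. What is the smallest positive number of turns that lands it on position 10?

The inverse of 80 mod 89 is 79 (since 80·79 = 6320 ≡ 1).
Multiplying both sides by 79: x ≡ 79·10 = 790 ≡ 78 (mod 89).

78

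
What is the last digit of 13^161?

Powers of 3 mod 10 repeat with period 4: 3, 9, 7, 1.
161 leaves remainder 1 on division by 4, so 13^161 ends in 3.

3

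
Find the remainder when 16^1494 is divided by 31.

Square-and-reduce mod 31: 16^1≡16, 16^2≡8, 16^4≡2, 16^8≡4, 16^16≡16, 16^32≡8, 16^64≡2, 16^128≡4, 16^256≡16, 16^512≡8, 16^1024≡2.
Since 1494 = 2 + 4 + 16 + 64 + 128 + 256 + 1024 in binary, 16^1494 ≡ 8·2·16·2·4·16·2 ≡ 2 (mod 31).

2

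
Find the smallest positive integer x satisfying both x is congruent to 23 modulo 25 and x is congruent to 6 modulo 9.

x ≡ 6 (mod 9) gives x ∈ {6, 15, 24, 33, 42, 51, 60, 69, …}.
The first of these with x mod 25 = 23 is 123.

123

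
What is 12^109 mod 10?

2

The units digit of 12^n cycles with period 4: 2, 4, 8, 6, …
109 mod 4 = 1, so the last digit matches 2^1 = 2.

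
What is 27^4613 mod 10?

Powers of 7 mod 10 repeat with period 4: 7, 9, 3, 1.
4613 mod 4 = 1, so the last digit matches 7^1 = 7.

7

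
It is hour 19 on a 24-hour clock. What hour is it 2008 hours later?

11

Dividing 2008 by 24 gives quotient 83 and remainder 16.
(19 + 16) mod 24 = 11.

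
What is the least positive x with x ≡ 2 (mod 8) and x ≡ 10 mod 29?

10

x ≡ 2 (mod 8) gives x ∈ {2, 10}.
The first of these with x mod 29 = 10 is 10.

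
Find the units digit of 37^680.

1

The units digit of 37^n cycles with period 4: 7, 9, 3, 1, …
680 mod 4 = 0, so the last digit matches 7^4 = 1.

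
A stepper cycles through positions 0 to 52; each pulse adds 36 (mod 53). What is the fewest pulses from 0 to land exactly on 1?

28

53 = 1·36 + 17
36 = 2·17 + 2
17 = 8·2 + 1
2 = 2·1 + 0
Back-substituting gives 36·28 ≡ 1 (mod 53).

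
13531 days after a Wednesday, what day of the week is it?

Wednesday

13531 = 1933·7 + 0, so 13531 mod 7 = 0.
Wednesday + 0 days → Wednesday.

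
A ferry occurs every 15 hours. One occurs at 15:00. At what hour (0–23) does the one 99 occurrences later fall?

99·15 = 1485.
1485 = 61·24 + 21, so 1485 mod 24 = 21.
(15 + 21) mod 24 = 12.

12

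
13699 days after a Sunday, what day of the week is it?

13699 − 1957·7 = 0, so 13699 ≡ 0 (mod 7).
Sunday + 0 days → Sunday.

Sunday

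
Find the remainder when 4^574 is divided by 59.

Square-and-reduce mod 59: 4^1≡4, 4^2≡16, 4^4≡20, 4^8≡46, 4^16≡51, 4^32≡5, 4^64≡25, 4^128≡35, 4^256≡45, 4^512≡19.
574 = 2 + 4 + 8 + 16 + 32 + 512, so 4^574 ≡ 16·20·46·51·5·19 ≡ 26 (mod 59).

26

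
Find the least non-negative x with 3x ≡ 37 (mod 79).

3⁻¹ ≡ 53 (mod 79) because 3·53 = 159 = 2·79 + 1.
Multiplying both sides by 53: x ≡ 53·37 = 1961 ≡ 65 (mod 79).

65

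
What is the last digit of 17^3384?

The units digit of 17^n cycles with period 4: 7, 9, 3, 1, …
3384 leaves remainder 0 on division by 4, so 17^3384 ends in 1.

1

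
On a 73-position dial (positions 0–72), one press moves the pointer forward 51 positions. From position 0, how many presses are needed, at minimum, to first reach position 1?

63

73 = 1·51 + 22
51 = 2·22 + 7
22 = 3·7 + 1
7 = 7·1 + 0
Back-substituting gives 51·63 ≡ 1 (mod 73).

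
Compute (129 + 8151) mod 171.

8151 mod 171 = 114 (since 47·171 = 8037).
(129 + 114) mod 171 = 72.

72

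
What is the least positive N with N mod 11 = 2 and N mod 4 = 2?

x ≡ 2 (mod 4) gives x ∈ {2}.
The first of these with x mod 11 = 2 is 2.

2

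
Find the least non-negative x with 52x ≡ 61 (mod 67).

52⁻¹ ≡ 58 (mod 67) because 52·58 = 3016 = 45·67 + 1.
Multiplying both sides by 58: x ≡ 58·61 = 3538 ≡ 54 (mod 67).
Check: 52·54 = 2808 = 41·67 + 61.

54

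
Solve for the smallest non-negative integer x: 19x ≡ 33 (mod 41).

19

The inverse of 19 mod 41 is 13 (since 19·13 = 247 ≡ 1).
Multiplying both sides by 13: x ≡ 13·33 = 429 ≡ 19 (mod 41).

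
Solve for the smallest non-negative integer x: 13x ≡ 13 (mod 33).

13⁻¹ ≡ 28 (mod 33) because 13·28 = 364 = 11·33 + 1.
Multiplying both sides by 28: x ≡ 28·13 = 364 ≡ 1 (mod 33).
Check: 13·1 = 13 = 0·33 + 13.

1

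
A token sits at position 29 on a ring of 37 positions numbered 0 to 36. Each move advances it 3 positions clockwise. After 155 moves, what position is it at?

13

155·3 = 465.
Dividing 465 by 37 gives quotient 12 and remainder 21.
(29 + 21) mod 37 = 13.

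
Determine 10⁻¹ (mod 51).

46

51 = 5·10 + 1
10 = 10·1 + 0
Back-substituting gives 10·46 ≡ 1 (mod 51).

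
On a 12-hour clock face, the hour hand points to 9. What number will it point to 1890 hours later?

1890 mod 12 = 6 (since 157·12 = 1884).
9 + 6 → 3 on a 12-hour dial.

3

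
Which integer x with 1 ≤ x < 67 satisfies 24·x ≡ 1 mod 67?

14

24·14 = 336 = 5·67 + 1, so 24⁻¹ ≡ 14 (mod 67).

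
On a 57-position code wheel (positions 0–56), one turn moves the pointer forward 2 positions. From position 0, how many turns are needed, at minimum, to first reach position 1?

29

2·29 = 58 = 1·57 + 1, so 2⁻¹ ≡ 29 (mod 57).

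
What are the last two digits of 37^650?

By repeated squaring mod 100: 37^1≡37, 37^2≡69, 37^4≡61, 37^8≡21, 37^16≡41, 37^32≡81, 37^64≡61, 37^128≡21, 37^256≡41, 37^512≡81.
650 = 2 + 8 + 128 + 512, so 37^650 ≡ 69·21·21·81 ≡ 49 (mod 100).

49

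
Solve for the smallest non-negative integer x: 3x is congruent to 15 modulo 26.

5

3⁻¹ ≡ 9 (mod 26) because 3·9 = 27 = 1·26 + 1.
So x ≡ 9·15 = 135 ≡ 5 (mod 26).
Check: 3·5 = 15 = 0·26 + 15.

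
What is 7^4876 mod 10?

1

Last digits of 7^n: 7, 9, 3, 1 (period 4).
4876 mod 4 = 0, so the last digit matches 7^4 = 1.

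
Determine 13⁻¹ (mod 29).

9

13·9 = 117 = 4·29 + 1, so 13⁻¹ ≡ 9 (mod 29).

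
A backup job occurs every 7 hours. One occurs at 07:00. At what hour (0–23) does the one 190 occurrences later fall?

190·7 = 1330.
1330 mod 24 = 10 (since 55·24 = 1320).
(7 + 10) mod 24 = 17.

17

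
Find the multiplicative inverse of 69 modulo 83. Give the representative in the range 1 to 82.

69·77 = 5313 = 64·83 + 1, so 69⁻¹ ≡ 77 (mod 83).

77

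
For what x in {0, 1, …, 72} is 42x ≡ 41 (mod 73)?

34

42⁻¹ ≡ 40 (mod 73) because 42·40 = 1680 = 23·73 + 1.
Multiplying both sides by 40: x ≡ 40·41 = 1640 ≡ 34 (mod 73).
Check: 42·34 = 1428 = 19·73 + 41.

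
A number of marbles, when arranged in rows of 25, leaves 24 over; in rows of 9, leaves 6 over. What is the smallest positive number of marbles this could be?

x ≡ 6 (mod 9) gives x ∈ {6, 15, 24}.
The first of these with x mod 25 = 24 is 24.

24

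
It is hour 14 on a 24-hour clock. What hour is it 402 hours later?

402 mod 24 = 18 (since 16·24 = 384).
(14 + 18) mod 24 = 8.

8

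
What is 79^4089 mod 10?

9

Powers of 9 mod 10 repeat with period 2: 9, 1.
4089 mod 2 = 1, so the last digit matches 9^1 = 9.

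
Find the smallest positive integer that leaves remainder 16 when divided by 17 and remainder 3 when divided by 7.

101

x ≡ 3 (mod 7) gives x ∈ {3, 10, 17, 24, 31, 38, 45, 52, …}.
The first of these with x mod 17 = 16 is 101.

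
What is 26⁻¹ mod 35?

35 = 1·26 + 9
26 = 2·9 + 8
9 = 1·8 + 1
8 = 8·1 + 0
Back-substituting gives 26·31 ≡ 1 (mod 35).

31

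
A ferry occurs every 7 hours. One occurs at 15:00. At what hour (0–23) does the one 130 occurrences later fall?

130·7 = 910.
910 mod 24 = 22 (since 37·24 = 888).
(15 + 22) mod 24 = 13.

13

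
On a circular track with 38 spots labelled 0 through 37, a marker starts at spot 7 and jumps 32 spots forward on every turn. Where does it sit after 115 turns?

115·32 = 3680.
3680 mod 38 = 32 (since 96·38 = 3648).
(7 + 32) mod 38 = 1.

1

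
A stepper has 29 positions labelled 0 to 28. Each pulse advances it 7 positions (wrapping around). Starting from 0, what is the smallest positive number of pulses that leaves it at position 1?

25

7·25 = 175 = 6·29 + 1, so 7⁻¹ ≡ 25 (mod 29).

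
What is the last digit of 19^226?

1

Last digits of 9^n: 9, 1 (period 2).
226 mod 2 = 0, so the last digit matches 9^2 = 1.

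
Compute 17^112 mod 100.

Successive squares of 17 mod 100: 17^1≡17, 17^2≡89, 17^4≡21, 17^8≡41, 17^16≡81, 17^32≡61, 17^64≡21.
112 = 16 + 32 + 64, so 17^112 ≡ 81·61·21 ≡ 61 (mod 100).

61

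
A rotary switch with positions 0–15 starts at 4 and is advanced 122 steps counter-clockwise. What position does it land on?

Dividing 122 by 16 gives quotient 7 and remainder 10.
(4 − 10) mod 16 = 10.

10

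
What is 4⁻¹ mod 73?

4·55 = 220 = 3·73 + 1, so 4⁻¹ ≡ 55 (mod 73).

55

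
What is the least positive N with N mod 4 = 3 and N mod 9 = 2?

11

x ≡ 3 (mod 4) gives x ∈ {3, 7, 11}.
The first of these with x mod 9 = 2 is 11.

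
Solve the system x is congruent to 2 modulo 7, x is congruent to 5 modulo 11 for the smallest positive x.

16

x ≡ 2 (mod 7) gives x ∈ {2, 9, 16}.
The first of these with x mod 11 = 5 is 16.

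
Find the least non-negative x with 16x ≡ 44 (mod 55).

16⁻¹ ≡ 31 (mod 55) because 16·31 = 496 = 9·55 + 1.
So x ≡ 31·44 = 1364 ≡ 44 (mod 55).
Check: 16·44 = 704 = 12·55 + 44.

44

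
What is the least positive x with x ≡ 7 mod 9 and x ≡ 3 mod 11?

x ≡ 7 (mod 9) gives x ∈ {7, 16, 25}.
The first of these with x mod 11 = 3 is 25.

25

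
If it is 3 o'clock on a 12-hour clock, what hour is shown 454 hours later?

454 − 37·12 = 10, so 454 ≡ 10 (mod 12).
3 + 10 → 1 on a 12-hour dial.

1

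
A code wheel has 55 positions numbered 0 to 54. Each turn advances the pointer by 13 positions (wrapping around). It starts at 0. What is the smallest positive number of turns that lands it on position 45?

The inverse of 13 mod 55 is 17 (since 13·17 = 221 ≡ 1).
So x ≡ 17·45 = 765 ≡ 50 (mod 55).

50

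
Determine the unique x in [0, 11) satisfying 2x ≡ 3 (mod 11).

The inverse of 2 mod 11 is 6 (since 2·6 = 12 ≡ 1).
So x ≡ 6·3 = 18 ≡ 7 (mod 11).

7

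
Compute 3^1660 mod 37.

Successive squares of 3 mod 37: 3^1≡3, 3^2≡9, 3^4≡7, 3^8≡12, 3^16≡33, 3^32≡16, 3^64≡34, 3^128≡9, 3^256≡7, 3^512≡12, 3^1024≡33.
1660 = 4 + 8 + 16 + 32 + 64 + 512 + 1024, so 3^1660 ≡ 7·12·33·16·34·12·33 ≡ 7 (mod 37).

7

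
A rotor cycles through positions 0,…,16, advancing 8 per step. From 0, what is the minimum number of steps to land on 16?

The inverse of 8 mod 17 is 15 (since 8·15 = 120 ≡ 1).
Multiplying both sides by 15: x ≡ 15·16 = 240 ≡ 2 (mod 17).

2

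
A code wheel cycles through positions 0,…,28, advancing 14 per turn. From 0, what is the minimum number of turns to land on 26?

14⁻¹ ≡ 27 (mod 29) because 14·27 = 378 = 13·29 + 1.
So x ≡ 27·26 = 702 ≡ 6 (mod 29).
Check: 14·6 = 84 = 2·29 + 26.

6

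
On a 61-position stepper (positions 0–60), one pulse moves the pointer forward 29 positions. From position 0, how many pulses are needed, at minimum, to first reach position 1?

61 = 2·29 + 3
29 = 9·3 + 2
3 = 1·2 + 1
2 = 2·1 + 0
Back-substituting gives 29·40 ≡ 1 (mod 61).

40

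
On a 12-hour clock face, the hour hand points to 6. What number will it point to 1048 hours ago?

2

1048 mod 12 = 4 (since 87·12 = 1044).
6 − 4 → 2 on a 12-hour dial.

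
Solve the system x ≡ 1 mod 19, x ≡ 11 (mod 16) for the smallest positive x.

267

x ≡ 11 (mod 16) gives x ∈ {11, 27, 43, 59, 75, 91, 107, 123, …}.
The first of these with x mod 19 = 1 is 267.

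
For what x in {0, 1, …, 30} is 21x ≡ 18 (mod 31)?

21⁻¹ ≡ 3 (mod 31) because 21·3 = 63 = 2·31 + 1.
Multiplying both sides by 3: x ≡ 3·18 = 54 ≡ 23 (mod 31).
Check: 21·23 = 483 = 15·31 + 18.

23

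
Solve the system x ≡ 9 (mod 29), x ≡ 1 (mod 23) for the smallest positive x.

x ≡ 1 (mod 23) gives x ∈ {1, 24, 47, 70, 93, 116, 139, 162, …}.
The first of these with x mod 29 = 9 is 415.

415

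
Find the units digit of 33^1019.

Last digits of 3^n: 3, 9, 7, 1 (period 4).
1019 leaves remainder 3 on division by 4, so 33^1019 ends in 7.

7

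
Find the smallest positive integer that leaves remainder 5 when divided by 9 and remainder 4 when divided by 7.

32

Since 7·4 ≡ 1 (mod 9), take x = 4 + 7·((5−4)·4 mod 9) = 4 + 7·4 = 32.
Check: 32 mod 9 = 5, 32 mod 7 = 4.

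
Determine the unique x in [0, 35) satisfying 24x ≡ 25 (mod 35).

20

The inverse of 24 mod 35 is 19 (since 24·19 = 456 ≡ 1).
Multiplying both sides by 19: x ≡ 19·25 = 475 ≡ 20 (mod 35).
Check: 24·20 = 480 = 13·35 + 25.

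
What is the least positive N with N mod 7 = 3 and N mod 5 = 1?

x ≡ 1 (mod 5) gives x ∈ {1, 6, 11, 16, 21, 26, 31}.
The first of these with x mod 7 = 3 is 31.

31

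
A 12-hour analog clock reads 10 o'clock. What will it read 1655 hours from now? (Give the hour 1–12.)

9

1655 − 137·12 = 11, so 1655 ≡ 11 (mod 12).
10 + 11 → 9 on a 12-hour dial.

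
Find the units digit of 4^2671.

Last digits of 4^n: 4, 6 (period 2).
2671 leaves remainder 1 on division by 2, so 4^2671 ends in 4.

4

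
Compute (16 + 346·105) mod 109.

346·105 = 36330.
Dividing 36330 by 109 gives quotient 333 and remainder 33.
(16 + 33) mod 109 = 49.

49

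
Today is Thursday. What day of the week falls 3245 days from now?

Monday

Dividing 3245 by 7 gives quotient 463 and remainder 4.
Thursday + 4 days → Monday.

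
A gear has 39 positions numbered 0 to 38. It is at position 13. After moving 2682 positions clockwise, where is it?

4

Dividing 2682 by 39 gives quotient 68 and remainder 30.
(13 + 30) mod 39 = 4.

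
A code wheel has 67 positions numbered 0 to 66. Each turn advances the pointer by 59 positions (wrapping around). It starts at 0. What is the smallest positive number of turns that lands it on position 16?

The inverse of 59 mod 67 is 25 (since 59·25 = 1475 ≡ 1).
So x ≡ 25·16 = 400 ≡ 65 (mod 67).

65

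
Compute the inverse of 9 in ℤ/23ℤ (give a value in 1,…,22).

18

23 = 2·9 + 5
9 = 1·5 + 4
5 = 1·4 + 1
4 = 4·1 + 0
Back-substituting gives 9·18 ≡ 1 (mod 23).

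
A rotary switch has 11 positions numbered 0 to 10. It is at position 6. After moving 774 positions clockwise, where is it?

10

774 mod 11 = 4 (since 70·11 = 770).
(6 + 4) mod 11 = 10.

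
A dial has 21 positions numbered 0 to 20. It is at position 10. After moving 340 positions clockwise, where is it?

14

340 mod 21 = 4 (since 16·21 = 336).
(10 + 4) mod 21 = 14.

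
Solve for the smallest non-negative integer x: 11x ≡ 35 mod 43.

11⁻¹ ≡ 4 (mod 43) because 11·4 = 44 = 1·43 + 1.
Multiplying both sides by 4: x ≡ 4·35 = 140 ≡ 11 (mod 43).

11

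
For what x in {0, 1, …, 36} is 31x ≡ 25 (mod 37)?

31⁻¹ ≡ 6 (mod 37) because 31·6 = 186 = 5·37 + 1.
Multiplying both sides by 6: x ≡ 6·25 = 150 ≡ 2 (mod 37).
Check: 31·2 = 62 = 1·37 + 25.

2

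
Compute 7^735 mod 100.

By repeated squaring mod 100: 7^1≡7, 7^2≡49, 7^4≡1, 7^8≡1, 7^16≡1, 7^32≡1, 7^64≡1, 7^128≡1, 7^256≡1, 7^512≡1.
Since 735 = 1 + 2 + 4 + 8 + 16 + 64 + 128 + 512 in binary, 7^735 ≡ 7·49·1·1·1·1·1·1 ≡ 43 (mod 100).

43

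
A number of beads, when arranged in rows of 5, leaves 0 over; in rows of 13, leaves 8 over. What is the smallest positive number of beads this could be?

60

x ≡ 0 (mod 5) gives x ∈ {0, 5, 10, 15, 20, 25, 30, 35, …}.
The first of these with x mod 13 = 8 is 60.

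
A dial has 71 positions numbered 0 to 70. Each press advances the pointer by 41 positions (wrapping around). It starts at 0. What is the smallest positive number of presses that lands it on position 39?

20

The inverse of 41 mod 71 is 26 (since 41·26 = 1066 ≡ 1).
So x ≡ 26·39 = 1014 ≡ 20 (mod 71).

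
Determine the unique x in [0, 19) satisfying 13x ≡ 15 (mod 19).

13⁻¹ ≡ 3 (mod 19) because 13·3 = 39 = 2·19 + 1.
Multiplying both sides by 3: x ≡ 3·15 = 45 ≡ 7 (mod 19).

7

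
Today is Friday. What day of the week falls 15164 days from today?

Sunday

15164 mod 7 = 2 (since 2166·7 = 15162).
Friday + 2 days → Sunday.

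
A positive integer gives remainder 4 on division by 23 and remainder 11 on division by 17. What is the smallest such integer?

96

Since 17·19 ≡ 1 (mod 23), take x = 11 + 17·((4−11)·19 mod 23) = 11 + 17·5 = 96.
Check: 96 mod 23 = 4, 96 mod 17 = 11.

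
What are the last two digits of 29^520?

01

Successive squares of 29 mod 100: 29^1≡29, 29^2≡41, 29^4≡81, 29^8≡61, 29^16≡21, 29^32≡41, 29^64≡81, 29^128≡61, 29^256≡21, 29^512≡41.
520 = 8 + 512, so 29^520 ≡ 61·41 ≡ 1 (mod 100).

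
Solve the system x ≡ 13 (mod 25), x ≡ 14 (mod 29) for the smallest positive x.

Since 29·19 ≡ 1 (mod 25), take x = 14 + 29·((13−14)·19 mod 25) = 14 + 29·6 = 188.
Check: 188 mod 25 = 13, 188 mod 29 = 14.

188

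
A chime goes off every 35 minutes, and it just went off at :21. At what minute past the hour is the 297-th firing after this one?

36

297·35 = 10395.
Dividing 10395 by 60 gives quotient 173 and remainder 15.
(21 + 15) mod 60 = 36.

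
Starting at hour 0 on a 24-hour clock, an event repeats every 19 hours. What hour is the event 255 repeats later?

255·19 = 4845.
4845 − 201·24 = 21, so 4845 ≡ 21 (mod 24).
(0 + 21) mod 24 = 21.

21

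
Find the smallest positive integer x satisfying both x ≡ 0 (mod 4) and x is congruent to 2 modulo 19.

x ≡ 0 (mod 4) gives x ∈ {0, 4, 8, 12, 16, 20, 24, 28, …}.
The first of these with x mod 19 = 2 is 40.

40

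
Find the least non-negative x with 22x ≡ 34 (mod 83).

22⁻¹ ≡ 34 (mod 83) because 22·34 = 748 = 9·83 + 1.
So x ≡ 34·34 = 1156 ≡ 77 (mod 83).

77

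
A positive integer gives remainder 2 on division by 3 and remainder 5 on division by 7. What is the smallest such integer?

5

x ≡ 2 (mod 3) gives x ∈ {2, 5}.
The first of these with x mod 7 = 5 is 5.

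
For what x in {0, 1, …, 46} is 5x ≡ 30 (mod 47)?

The inverse of 5 mod 47 is 19 (since 5·19 = 95 ≡ 1).
So x ≡ 19·30 = 570 ≡ 6 (mod 47).
Check: 5·6 = 30 = 0·47 + 30.

6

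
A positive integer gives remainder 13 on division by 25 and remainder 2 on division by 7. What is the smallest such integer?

x ≡ 2 (mod 7) gives x ∈ {2, 9, 16, 23, 30, 37, 44, 51, …}.
The first of these with x mod 25 = 13 is 163.

163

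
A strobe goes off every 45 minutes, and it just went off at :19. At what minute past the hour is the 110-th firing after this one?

110·45 = 4950.
Dividing 4950 by 60 gives quotient 82 and remainder 30.
(19 + 30) mod 60 = 49.

49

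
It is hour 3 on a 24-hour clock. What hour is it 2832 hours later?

2832 − 118·24 = 0, so 2832 ≡ 0 (mod 24).
(3 + 0) mod 24 = 3.

3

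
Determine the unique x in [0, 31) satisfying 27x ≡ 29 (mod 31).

The inverse of 27 mod 31 is 23 (since 27·23 = 621 ≡ 1).
Multiplying both sides by 23: x ≡ 23·29 = 667 ≡ 16 (mod 31).

16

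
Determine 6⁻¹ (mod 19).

19 = 3·6 + 1
6 = 6·1 + 0
Back-substituting gives 6·16 ≡ 1 (mod 19).

16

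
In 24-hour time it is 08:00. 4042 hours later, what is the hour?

18

4042 = 168·24 + 10, so 4042 mod 24 = 10.
(8 + 10) mod 24 = 18.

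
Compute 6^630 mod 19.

Successive squares of 6 mod 19: 6^1≡6, 6^2≡17, 6^4≡4, 6^8≡16, 6^16≡9, 6^32≡5, 6^64≡6, 6^128≡17, 6^256≡4, 6^512≡16.
630 = 2 + 4 + 16 + 32 + 64 + 512, so 6^630 ≡ 17·4·9·5·6·16 ≡ 1 (mod 19).

1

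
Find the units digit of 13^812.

Powers of 3 mod 10 repeat with period 4: 3, 9, 7, 1.
812 mod 4 = 0, so the last digit matches 3^4 = 1.

1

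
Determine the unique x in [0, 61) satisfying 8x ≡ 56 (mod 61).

7

The inverse of 8 mod 61 is 23 (since 8·23 = 184 ≡ 1).
Multiplying both sides by 23: x ≡ 23·56 = 1288 ≡ 7 (mod 61).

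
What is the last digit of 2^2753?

2

Last digits of 2^n: 2, 4, 8, 6 (period 4).
2753 leaves remainder 1 on division by 4, so 2^2753 ends in 2.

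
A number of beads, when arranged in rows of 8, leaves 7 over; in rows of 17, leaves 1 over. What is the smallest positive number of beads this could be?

103

x ≡ 7 (mod 8) gives x ∈ {7, 15, 23, 31, 39, 47, 55, 63, …}.
The first of these with x mod 17 = 1 is 103.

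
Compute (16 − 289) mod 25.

2

289 mod 25 = 14 (since 11·25 = 275).
(16 − 14) mod 25 = 2.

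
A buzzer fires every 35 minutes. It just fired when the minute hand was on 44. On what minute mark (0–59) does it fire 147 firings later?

147·35 = 5145.
5145 − 85·60 = 45, so 5145 ≡ 45 (mod 60).
(44 + 45) mod 60 = 29.

29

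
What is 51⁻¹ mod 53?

53 = 1·51 + 2
51 = 25·2 + 1
2 = 2·1 + 0
Back-substituting gives 51·26 ≡ 1 (mod 53).

26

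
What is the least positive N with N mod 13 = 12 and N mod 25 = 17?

x ≡ 12 (mod 13) gives x ∈ {12, 25, 38, 51, 64, 77, 90, 103, …}.
The first of these with x mod 25 = 17 is 142.

142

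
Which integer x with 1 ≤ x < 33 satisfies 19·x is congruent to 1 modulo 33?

19·7 = 133 = 4·33 + 1, so 19⁻¹ ≡ 7 (mod 33).

7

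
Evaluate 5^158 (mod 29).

Square-and-reduce mod 29: 5^1≡5, 5^2≡25, 5^4≡16, 5^8≡24, 5^16≡25, 5^32≡16, 5^64≡24, 5^128≡25.
Since 158 = 2 + 4 + 8 + 16 + 128 in binary, 5^158 ≡ 25·16·24·25·25 ≡ 16 (mod 29).

16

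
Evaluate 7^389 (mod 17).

Square-and-reduce mod 17: 7^1≡7, 7^2≡15, 7^4≡4, 7^8≡16, 7^16≡1, 7^32≡1, 7^64≡1, 7^128≡1, 7^256≡1.
389 = 1 + 4 + 128 + 256, so 7^389 ≡ 7·4·1·1 ≡ 11 (mod 17).

11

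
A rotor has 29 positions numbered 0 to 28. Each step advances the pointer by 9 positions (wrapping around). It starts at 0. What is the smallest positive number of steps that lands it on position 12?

11

The inverse of 9 mod 29 is 13 (since 9·13 = 117 ≡ 1).
Multiplying both sides by 13: x ≡ 13·12 = 156 ≡ 11 (mod 29).
Check: 9·11 = 99 = 3·29 + 12.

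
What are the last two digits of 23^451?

27

Successive squares of 23 mod 100: 23^1≡23, 23^2≡29, 23^4≡41, 23^8≡81, 23^16≡61, 23^32≡21, 23^64≡41, 23^128≡81, 23^256≡61.
Since 451 = 1 + 2 + 64 + 128 + 256 in binary, 23^451 ≡ 23·29·41·81·61 ≡ 27 (mod 100).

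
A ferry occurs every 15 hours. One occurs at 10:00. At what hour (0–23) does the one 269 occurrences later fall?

269·15 = 4035.
Dividing 4035 by 24 gives quotient 168 and remainder 3.
(10 + 3) mod 24 = 13.

13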